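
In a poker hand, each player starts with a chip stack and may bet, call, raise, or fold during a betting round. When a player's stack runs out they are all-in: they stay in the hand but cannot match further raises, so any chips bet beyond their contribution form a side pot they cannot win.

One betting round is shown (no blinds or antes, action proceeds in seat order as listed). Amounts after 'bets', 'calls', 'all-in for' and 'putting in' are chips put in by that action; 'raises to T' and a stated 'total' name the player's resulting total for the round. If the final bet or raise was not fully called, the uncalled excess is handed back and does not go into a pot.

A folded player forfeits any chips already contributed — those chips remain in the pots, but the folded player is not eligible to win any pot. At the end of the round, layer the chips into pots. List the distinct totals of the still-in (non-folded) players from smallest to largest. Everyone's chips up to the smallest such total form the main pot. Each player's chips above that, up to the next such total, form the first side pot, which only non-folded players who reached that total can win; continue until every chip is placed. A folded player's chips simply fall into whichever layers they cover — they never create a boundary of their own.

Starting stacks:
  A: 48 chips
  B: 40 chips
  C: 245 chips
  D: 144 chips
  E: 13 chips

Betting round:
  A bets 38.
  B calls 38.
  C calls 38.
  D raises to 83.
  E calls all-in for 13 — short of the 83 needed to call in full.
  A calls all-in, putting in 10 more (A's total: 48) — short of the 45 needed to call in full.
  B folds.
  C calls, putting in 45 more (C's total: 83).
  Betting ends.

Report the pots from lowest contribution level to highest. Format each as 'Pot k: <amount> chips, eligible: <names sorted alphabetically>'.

Contributions: A=48, B=38, C=83, D=83, E=13
Folded: B
Pot levels (distinct totals of non-folded players): 13, 48, 83
Layer 1-13: 13 each from A, B, C, D, E = 13*5 = 65 chips; eligible A, C, D, E
Layer 14-48: A 35 + B 25 + C 35 + D 35 = 130 chips; eligible A, C, D
Layer 49-83: 35 each from C, D = 35*2 = 70 chips; eligible C, D

Pot 1: 65 chips, eligible: A, C, D, E
Pot 2: 130 chips, eligible: A, C, D
Pot 3: 70 chips, eligible: C, D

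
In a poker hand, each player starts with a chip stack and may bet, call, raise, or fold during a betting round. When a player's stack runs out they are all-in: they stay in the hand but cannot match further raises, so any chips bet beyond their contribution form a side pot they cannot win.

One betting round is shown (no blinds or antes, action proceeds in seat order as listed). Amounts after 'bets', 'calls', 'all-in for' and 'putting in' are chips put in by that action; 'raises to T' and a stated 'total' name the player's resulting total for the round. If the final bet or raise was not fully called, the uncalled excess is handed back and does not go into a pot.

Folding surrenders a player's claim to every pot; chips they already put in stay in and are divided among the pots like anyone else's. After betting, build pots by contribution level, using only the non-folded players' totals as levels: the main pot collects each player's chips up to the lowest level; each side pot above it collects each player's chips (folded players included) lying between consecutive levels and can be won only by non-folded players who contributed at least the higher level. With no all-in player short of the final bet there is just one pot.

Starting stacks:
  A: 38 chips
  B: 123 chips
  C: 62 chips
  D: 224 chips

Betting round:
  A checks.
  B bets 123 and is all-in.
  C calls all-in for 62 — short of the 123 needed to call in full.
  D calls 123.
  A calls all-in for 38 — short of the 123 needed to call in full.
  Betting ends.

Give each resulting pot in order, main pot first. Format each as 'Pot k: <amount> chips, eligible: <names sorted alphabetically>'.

Contributions: A=38, B=123, C=62, D=123
Pot levels (distinct totals of non-folded players): 38, 62, 123
Layer 1-38: 38 each from A, B, C, D = 38*4 = 152 chips; eligible A, B, C, D
Layer 39-62: 24 each from B, C, D = 24*3 = 72 chips; eligible B, C, D
Layer 63-123: 61 each from B, D = 61*2 = 122 chips; eligible B, D

Pot 1: 152 chips, eligible: A, B, C, D
Pot 2: 72 chips, eligible: B, C, D
Pot 3: 122 chips, eligible: B, D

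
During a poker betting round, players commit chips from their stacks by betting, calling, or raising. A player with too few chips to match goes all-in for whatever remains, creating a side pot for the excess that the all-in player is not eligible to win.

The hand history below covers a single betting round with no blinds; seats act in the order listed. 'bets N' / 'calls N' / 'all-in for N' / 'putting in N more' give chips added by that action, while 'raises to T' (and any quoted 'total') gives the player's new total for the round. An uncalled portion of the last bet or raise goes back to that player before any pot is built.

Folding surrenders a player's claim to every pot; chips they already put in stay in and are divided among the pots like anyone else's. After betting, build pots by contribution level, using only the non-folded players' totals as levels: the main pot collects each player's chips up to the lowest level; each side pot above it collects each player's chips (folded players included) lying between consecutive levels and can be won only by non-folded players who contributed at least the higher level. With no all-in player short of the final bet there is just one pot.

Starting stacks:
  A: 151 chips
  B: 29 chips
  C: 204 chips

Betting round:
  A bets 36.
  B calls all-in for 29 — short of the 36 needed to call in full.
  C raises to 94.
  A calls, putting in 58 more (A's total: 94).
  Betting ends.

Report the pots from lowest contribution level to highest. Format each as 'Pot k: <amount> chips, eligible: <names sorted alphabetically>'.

Contributions: A=94, B=29, C=94
Pot levels (distinct totals of non-folded players): 29, 94
Layer 1-29: 29 each from A, B, C = 29*3 = 87 chips; eligible A, B, C
Layer 30-94: 65 each from A, C = 65*2 = 130 chips; eligible A, C

Pot 1: 87 chips, eligible: A, B, C
Pot 2: 130 chips, eligible: A, C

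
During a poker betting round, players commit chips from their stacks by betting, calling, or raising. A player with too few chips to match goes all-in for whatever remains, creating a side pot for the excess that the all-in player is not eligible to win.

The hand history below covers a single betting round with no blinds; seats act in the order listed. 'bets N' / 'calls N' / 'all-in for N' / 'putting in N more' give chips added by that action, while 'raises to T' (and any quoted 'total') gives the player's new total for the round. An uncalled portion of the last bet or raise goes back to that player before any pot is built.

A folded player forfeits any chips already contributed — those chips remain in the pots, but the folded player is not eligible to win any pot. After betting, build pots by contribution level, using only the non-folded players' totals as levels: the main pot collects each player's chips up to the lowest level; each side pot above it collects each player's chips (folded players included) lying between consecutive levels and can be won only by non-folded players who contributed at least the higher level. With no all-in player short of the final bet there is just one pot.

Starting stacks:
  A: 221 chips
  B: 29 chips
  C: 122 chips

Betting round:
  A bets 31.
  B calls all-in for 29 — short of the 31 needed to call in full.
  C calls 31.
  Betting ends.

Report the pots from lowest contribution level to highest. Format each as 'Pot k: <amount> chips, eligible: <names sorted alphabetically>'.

Contributions: A=31, B=29, C=31
Pot levels (distinct totals of non-folded players): 29, 31
Layer 1-29: 29 each from A, B, C = 29*3 = 87 chips; eligible A, B, C
Layer 30-31: 2 each from A, C = 2*2 = 4 chips; eligible A, C

Pot 1: 87 chips, eligible: A, B, C
Pot 2: 4 chips, eligible: A, C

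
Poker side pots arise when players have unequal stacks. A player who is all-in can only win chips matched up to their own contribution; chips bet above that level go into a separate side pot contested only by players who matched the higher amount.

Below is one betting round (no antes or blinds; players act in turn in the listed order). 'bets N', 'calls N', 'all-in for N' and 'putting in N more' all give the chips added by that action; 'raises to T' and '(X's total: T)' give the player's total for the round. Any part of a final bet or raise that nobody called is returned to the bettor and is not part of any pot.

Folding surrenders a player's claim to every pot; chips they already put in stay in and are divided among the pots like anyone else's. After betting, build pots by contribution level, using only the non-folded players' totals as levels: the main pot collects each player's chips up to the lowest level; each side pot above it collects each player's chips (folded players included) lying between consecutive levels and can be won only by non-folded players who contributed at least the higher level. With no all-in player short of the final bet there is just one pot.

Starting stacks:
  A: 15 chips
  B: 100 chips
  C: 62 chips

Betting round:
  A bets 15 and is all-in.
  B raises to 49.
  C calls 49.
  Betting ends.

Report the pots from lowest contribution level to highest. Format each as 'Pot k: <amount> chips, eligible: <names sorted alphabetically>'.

Pot 1: 45 chips, eligible: A, B, C
Pot 2: 68 chips, eligible: B, C

Derivation:
Contributions: A=15, B=49, C=49
Pot levels (distinct totals of non-folded players): 15, 49
Layer 1-15: 15 each from A, B, C = 15*3 = 45 chips; eligible A, B, C
Layer 16-49: 34 each from B, C = 34*2 = 68 chips; eligible B, C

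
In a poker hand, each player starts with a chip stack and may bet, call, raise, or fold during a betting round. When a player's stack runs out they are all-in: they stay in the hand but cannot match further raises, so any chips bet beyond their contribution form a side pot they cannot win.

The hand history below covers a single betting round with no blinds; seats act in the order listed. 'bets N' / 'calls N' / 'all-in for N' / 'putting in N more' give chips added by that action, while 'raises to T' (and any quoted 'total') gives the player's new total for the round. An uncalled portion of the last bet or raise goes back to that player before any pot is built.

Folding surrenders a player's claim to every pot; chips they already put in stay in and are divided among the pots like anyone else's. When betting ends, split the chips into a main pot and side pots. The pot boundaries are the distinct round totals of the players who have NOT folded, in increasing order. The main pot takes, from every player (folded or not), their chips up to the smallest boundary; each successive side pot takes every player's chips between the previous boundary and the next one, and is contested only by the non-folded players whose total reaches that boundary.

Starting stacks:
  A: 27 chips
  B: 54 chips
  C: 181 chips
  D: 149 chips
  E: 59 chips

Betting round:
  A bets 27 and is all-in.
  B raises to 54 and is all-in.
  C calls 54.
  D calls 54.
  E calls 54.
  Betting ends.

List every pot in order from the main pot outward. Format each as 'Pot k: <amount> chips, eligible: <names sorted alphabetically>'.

Contributions: A=27, B=54, C=54, D=54, E=54
Pot levels (distinct totals of non-folded players): 27, 54
Layer 1-27: 27 each from A, B, C, D, E = 27*5 = 135 chips; eligible A, B, C, D, E
Layer 28-54: 27 each from B, C, D, E = 27*4 = 108 chips; eligible B, C, D, E

Pot 1: 135 chips, eligible: A, B, C, D, E
Pot 2: 108 chips, eligible: B, C, D, E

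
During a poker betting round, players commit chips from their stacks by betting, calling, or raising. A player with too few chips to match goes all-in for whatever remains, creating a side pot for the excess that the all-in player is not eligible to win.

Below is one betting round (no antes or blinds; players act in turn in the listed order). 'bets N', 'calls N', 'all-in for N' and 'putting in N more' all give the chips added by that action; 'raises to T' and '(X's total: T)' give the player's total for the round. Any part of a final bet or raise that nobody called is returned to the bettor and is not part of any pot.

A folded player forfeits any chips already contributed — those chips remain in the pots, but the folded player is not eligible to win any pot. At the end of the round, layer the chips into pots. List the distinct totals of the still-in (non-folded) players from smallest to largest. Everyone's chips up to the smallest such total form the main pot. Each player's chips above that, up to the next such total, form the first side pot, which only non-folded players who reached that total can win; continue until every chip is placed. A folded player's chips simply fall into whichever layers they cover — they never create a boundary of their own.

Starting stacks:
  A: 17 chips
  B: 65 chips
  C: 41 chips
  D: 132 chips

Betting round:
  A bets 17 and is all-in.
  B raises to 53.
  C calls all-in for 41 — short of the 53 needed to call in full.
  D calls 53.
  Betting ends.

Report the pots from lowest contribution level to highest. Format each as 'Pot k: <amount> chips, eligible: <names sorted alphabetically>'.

Pot 1: 68 chips, eligible: A, B, C, D
Pot 2: 72 chips, eligible: B, C, D
Pot 3: 24 chips, eligible: B, D

Derivation:
Contributions: A=17, B=53, C=41, D=53
Pot levels (distinct totals of non-folded players): 17, 41, 53
Layer 1-17: 17 each from A, B, C, D = 17*4 = 68 chips; eligible A, B, C, D
Layer 18-41: 24 each from B, C, D = 24*3 = 72 chips; eligible B, C, D
Layer 42-53: 12 each from B, D = 12*2 = 24 chips; eligible B, D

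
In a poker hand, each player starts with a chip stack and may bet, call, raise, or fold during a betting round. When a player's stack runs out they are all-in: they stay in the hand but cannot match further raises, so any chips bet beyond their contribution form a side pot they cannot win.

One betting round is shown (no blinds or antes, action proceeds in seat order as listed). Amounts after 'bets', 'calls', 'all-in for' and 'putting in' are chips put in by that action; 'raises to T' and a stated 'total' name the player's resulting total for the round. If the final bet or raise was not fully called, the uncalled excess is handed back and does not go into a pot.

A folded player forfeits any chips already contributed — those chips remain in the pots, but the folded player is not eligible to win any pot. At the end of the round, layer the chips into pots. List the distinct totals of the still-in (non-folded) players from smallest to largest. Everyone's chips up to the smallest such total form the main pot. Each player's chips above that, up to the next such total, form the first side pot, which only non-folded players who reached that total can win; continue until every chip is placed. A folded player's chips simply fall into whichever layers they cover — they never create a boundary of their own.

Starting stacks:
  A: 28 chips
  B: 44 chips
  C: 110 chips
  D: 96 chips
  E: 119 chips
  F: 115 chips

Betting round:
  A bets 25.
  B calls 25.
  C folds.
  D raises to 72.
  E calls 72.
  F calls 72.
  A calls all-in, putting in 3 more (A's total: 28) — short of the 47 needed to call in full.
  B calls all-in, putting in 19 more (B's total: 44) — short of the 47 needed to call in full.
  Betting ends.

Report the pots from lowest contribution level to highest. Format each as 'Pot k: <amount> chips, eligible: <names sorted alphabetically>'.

Contributions: A=28, B=44, D=72, E=72, F=72
Folded: C
Pot levels (distinct totals of non-folded players): 28, 44, 72
Layer 1-28: 28 each from A, B, D, E, F = 28*5 = 140 chips; eligible A, B, D, E, F
Layer 29-44: 16 each from B, D, E, F = 16*4 = 64 chips; eligible B, D, E, F
Layer 45-72: 28 each from D, E, F = 28*3 = 84 chips; eligible D, E, F

Pot 1: 140 chips, eligible: A, B, D, E, F
Pot 2: 64 chips, eligible: B, D, E, F
Pot 3: 84 chips, eligible: D, E, F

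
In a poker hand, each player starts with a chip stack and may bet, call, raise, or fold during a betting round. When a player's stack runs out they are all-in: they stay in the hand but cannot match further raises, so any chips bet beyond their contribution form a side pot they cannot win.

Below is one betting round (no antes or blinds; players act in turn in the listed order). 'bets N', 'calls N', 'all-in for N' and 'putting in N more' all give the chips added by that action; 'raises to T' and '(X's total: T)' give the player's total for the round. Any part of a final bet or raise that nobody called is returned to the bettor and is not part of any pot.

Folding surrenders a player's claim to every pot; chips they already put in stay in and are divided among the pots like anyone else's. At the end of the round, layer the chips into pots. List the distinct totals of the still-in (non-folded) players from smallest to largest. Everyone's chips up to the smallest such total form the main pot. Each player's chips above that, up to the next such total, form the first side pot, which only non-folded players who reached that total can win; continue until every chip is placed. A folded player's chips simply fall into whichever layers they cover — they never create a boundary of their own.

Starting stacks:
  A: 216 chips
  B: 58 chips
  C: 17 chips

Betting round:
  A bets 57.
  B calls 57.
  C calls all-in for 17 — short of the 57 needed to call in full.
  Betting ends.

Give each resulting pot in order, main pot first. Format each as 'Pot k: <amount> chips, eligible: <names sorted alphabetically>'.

Pot 1: 51 chips, eligible: A, B, C
Pot 2: 80 chips, eligible: A, B

Derivation:
Contributions: A=57, B=57, C=17
Pot levels (distinct totals of non-folded players): 17, 57
Layer 1-17: 17 each from A, B, C = 17*3 = 51 chips; eligible A, B, C
Layer 18-57: 40 each from A, B = 40*2 = 80 chips; eligible A, B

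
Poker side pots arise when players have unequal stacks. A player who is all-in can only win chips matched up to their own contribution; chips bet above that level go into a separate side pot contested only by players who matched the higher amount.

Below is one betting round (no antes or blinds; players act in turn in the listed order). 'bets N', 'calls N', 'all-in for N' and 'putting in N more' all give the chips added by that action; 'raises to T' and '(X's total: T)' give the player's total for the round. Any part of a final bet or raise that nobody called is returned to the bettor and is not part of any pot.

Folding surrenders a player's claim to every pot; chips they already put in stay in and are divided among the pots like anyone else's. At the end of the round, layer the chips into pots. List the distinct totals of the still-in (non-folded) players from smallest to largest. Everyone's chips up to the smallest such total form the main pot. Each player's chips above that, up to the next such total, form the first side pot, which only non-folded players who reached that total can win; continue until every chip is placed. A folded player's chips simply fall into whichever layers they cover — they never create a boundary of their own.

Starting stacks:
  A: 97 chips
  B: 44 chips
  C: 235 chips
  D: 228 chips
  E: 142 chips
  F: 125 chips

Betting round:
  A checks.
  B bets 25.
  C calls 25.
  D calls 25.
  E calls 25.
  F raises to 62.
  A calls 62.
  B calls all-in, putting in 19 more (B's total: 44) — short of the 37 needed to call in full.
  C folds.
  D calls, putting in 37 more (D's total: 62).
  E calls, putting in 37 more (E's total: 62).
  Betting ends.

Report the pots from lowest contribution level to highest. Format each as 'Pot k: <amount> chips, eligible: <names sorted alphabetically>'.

Contributions: A=62, B=44, C=25, D=62, E=62, F=62
Folded: C
Pot levels (distinct totals of non-folded players): 44, 62
Layer 1-44: A 44 + B 44 + C 25 + D 44 + E 44 + F 44 = 245 chips; eligible A, B, D, E, F
Layer 45-62: 18 each from A, D, E, F = 18*4 = 72 chips; eligible A, D, E, F

Pot 1: 245 chips, eligible: A, B, D, E, F
Pot 2: 72 chips, eligible: A, D, E, F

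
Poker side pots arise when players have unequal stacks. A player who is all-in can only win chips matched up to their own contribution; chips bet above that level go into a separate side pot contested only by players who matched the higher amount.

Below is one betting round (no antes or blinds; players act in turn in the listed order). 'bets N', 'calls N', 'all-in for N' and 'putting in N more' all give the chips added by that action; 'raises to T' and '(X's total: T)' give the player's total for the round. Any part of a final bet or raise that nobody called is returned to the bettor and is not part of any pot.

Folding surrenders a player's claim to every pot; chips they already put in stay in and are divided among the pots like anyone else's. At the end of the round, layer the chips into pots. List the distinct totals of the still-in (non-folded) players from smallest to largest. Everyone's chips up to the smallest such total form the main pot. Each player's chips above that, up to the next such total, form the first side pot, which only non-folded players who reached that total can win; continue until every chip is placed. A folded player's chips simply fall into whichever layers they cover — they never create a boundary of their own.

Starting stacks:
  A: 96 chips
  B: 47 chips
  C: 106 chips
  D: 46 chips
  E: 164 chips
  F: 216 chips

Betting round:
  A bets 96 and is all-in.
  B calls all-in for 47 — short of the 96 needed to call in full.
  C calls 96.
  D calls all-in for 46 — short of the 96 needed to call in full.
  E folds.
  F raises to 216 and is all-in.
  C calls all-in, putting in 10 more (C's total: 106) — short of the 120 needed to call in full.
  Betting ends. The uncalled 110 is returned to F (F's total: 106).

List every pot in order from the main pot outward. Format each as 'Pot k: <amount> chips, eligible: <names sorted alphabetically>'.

Contributions (after 110 returned to F): A=96, B=47, C=106, D=46, F=106
Folded: E
Pot levels (distinct totals of non-folded players): 46, 47, 96, 106
Layer 1-46: 46 each from A, B, C, D, F = 46*5 = 230 chips; eligible A, B, C, D, F
Layer 47-47: 1 each from A, B, C, F = 1*4 = 4 chips; eligible A, B, C, F
Layer 48-96: 49 each from A, C, F = 49*3 = 147 chips; eligible A, C, F
Layer 97-106: 10 each from C, F = 10*2 = 20 chips; eligible C, F

Pot 1: 230 chips, eligible: A, B, C, D, F
Pot 2: 4 chips, eligible: A, B, C, F
Pot 3: 147 chips, eligible: A, C, F
Pot 4: 20 chips, eligible: C, F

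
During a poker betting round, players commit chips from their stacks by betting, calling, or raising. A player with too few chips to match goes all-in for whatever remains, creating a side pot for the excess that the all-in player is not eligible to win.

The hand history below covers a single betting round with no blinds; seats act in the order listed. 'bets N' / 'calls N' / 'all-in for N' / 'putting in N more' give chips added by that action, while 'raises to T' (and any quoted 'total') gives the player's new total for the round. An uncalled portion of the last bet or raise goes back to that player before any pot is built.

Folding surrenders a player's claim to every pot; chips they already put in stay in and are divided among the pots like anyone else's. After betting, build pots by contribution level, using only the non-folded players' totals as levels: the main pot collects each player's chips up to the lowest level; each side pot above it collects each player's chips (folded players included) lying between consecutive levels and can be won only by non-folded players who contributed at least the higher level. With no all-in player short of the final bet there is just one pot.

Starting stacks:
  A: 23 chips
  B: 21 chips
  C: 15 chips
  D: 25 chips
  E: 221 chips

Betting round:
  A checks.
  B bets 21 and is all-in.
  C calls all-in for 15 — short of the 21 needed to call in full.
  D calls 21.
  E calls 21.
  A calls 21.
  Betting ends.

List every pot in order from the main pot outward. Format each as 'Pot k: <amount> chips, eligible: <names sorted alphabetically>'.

Contributions: A=21, B=21, C=15, D=21, E=21
Pot levels (distinct totals of non-folded players): 15, 21
Layer 1-15: 15 each from A, B, C, D, E = 15*5 = 75 chips; eligible A, B, C, D, E
Layer 16-21: 6 each from A, B, D, E = 6*4 = 24 chips; eligible A, B, D, E

Pot 1: 75 chips, eligible: A, B, C, D, E
Pot 2: 24 chips, eligible: A, B, D, E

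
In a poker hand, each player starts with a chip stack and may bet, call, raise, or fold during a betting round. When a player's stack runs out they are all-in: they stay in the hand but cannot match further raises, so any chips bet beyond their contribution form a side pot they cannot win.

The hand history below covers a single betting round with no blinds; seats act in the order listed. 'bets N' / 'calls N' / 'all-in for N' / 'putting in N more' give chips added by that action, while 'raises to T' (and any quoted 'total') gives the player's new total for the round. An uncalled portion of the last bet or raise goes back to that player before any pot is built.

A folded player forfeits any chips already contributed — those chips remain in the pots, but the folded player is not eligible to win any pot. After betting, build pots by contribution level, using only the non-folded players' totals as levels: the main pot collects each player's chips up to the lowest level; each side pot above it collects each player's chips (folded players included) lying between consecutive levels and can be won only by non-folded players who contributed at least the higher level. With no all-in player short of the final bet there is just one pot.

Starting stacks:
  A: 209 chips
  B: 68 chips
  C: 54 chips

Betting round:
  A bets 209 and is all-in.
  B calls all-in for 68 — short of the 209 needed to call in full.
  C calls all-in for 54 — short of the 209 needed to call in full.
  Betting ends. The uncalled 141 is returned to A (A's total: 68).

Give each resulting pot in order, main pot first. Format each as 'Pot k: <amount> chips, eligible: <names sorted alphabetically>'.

Pot 1: 162 chips, eligible: A, B, C
Pot 2: 28 chips, eligible: A, B

Derivation:
Contributions (after 141 returned to A): A=68, B=68, C=54
Pot levels (distinct totals of non-folded players): 54, 68
Layer 1-54: 54 each from A, B, C = 54*3 = 162 chips; eligible A, B, C
Layer 55-68: 14 each from A, B = 14*2 = 28 chips; eligible A, B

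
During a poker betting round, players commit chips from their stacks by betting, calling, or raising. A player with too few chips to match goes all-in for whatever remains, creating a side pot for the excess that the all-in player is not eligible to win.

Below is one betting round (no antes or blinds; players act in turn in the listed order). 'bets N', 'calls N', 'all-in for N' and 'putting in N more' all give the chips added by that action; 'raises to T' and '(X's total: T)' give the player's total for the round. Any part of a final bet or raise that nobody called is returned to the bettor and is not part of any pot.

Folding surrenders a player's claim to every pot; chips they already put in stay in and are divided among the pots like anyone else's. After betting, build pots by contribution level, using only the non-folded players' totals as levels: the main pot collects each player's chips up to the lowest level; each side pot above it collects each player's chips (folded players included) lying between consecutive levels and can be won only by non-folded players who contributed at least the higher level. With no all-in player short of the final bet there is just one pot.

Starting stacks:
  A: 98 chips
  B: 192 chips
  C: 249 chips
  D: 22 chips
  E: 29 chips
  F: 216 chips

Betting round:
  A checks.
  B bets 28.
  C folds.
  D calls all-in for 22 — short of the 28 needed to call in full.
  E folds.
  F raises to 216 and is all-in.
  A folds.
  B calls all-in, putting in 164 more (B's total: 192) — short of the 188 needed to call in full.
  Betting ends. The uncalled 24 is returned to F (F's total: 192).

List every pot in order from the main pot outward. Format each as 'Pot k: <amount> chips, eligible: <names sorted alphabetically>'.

Pot 1: 66 chips, eligible: B, D, F
Pot 2: 340 chips, eligible: B, F

Derivation:
Contributions (after 24 returned to F): B=192, D=22, F=192
Folded: A, C, E
Pot levels (distinct totals of non-folded players): 22, 192
Layer 1-22: 22 each from B, D, F = 22*3 = 66 chips; eligible B, D, F
Layer 23-192: 170 each from B, F = 170*2 = 340 chips; eligible B, F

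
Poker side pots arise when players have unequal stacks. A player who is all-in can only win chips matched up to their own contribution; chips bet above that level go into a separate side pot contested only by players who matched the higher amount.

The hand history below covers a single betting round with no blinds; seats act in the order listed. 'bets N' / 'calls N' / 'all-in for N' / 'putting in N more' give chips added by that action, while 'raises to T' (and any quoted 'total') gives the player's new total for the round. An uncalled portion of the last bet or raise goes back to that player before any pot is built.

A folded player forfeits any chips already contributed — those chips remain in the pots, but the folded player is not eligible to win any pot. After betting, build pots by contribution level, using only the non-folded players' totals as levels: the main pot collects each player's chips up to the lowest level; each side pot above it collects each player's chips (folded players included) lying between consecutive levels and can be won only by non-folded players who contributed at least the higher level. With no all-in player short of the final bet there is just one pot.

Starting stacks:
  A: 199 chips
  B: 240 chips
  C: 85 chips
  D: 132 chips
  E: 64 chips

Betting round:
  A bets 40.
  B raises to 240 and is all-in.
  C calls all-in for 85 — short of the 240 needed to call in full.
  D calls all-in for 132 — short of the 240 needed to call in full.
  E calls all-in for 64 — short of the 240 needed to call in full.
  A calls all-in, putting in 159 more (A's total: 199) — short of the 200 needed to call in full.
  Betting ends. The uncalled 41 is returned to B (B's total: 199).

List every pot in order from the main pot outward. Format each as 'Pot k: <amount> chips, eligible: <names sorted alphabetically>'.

Pot 1: 320 chips, eligible: A, B, C, D, E
Pot 2: 84 chips, eligible: A, B, C, D
Pot 3: 141 chips, eligible: A, B, D
Pot 4: 134 chips, eligible: A, B

Derivation:
Contributions (after 41 returned to B): A=199, B=199, C=85, D=132, E=64
Pot levels (distinct totals of non-folded players): 64, 85, 132, 199
Layer 1-64: 64 each from A, B, C, D, E = 64*5 = 320 chips; eligible A, B, C, D, E
Layer 65-85: 21 each from A, B, C, D = 21*4 = 84 chips; eligible A, B, C, D
Layer 86-132: 47 each from A, B, D = 47*3 = 141 chips; eligible A, B, D
Layer 133-199: 67 each from A, B = 67*2 = 134 chips; eligible A, B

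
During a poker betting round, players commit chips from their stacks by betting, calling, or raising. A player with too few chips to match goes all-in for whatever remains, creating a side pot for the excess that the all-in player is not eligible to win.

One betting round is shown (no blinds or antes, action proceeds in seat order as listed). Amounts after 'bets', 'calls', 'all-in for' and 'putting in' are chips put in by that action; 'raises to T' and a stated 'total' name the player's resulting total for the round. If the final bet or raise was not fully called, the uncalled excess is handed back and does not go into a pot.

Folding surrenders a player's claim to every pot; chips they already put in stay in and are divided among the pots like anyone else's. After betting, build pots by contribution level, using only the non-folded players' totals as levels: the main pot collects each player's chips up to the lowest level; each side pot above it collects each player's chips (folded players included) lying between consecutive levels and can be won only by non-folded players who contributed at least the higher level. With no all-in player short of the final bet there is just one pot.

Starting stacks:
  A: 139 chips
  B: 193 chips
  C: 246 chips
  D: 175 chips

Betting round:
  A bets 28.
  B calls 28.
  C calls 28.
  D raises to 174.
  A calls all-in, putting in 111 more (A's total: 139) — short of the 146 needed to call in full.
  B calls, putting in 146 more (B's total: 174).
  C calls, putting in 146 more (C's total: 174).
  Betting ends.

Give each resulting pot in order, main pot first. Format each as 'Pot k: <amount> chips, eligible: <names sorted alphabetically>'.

Pot 1: 556 chips, eligible: A, B, C, D
Pot 2: 105 chips, eligible: B, C, D

Derivation:
Contributions: A=139, B=174, C=174, D=174
Pot levels (distinct totals of non-folded players): 139, 174
Layer 1-139: 139 each from A, B, C, D = 139*4 = 556 chips; eligible A, B, C, D
Layer 140-174: 35 each from B, C, D = 35*3 = 105 chips; eligible B, C, D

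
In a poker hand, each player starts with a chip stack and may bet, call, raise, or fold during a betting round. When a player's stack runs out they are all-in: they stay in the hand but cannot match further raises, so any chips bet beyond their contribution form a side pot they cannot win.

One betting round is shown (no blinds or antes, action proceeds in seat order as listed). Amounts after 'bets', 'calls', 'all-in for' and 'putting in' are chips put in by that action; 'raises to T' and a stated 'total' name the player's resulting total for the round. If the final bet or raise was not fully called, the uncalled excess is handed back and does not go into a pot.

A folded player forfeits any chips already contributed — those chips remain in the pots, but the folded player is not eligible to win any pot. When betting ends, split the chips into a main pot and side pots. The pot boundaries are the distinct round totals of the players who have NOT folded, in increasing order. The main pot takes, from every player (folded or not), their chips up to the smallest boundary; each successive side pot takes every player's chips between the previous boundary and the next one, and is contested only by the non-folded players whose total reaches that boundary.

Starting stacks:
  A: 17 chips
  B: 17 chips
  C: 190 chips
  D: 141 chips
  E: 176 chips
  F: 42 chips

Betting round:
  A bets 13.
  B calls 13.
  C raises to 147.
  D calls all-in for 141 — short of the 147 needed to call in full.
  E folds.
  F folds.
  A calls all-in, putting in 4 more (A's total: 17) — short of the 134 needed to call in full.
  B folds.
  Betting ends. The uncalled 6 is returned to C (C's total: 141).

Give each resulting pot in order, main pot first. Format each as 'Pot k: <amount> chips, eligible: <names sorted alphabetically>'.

Contributions (after 6 returned to C): A=17, B=13, C=141, D=141
Folded: B, E, F
Pot levels (distinct totals of non-folded players): 17, 141
Layer 1-17: A 17 + B 13 + C 17 + D 17 = 64 chips; eligible A, C, D
Layer 18-141: 124 each from C, D = 124*2 = 248 chips; eligible C, D

Pot 1: 64 chips, eligible: A, C, D
Pot 2: 248 chips, eligible: C, D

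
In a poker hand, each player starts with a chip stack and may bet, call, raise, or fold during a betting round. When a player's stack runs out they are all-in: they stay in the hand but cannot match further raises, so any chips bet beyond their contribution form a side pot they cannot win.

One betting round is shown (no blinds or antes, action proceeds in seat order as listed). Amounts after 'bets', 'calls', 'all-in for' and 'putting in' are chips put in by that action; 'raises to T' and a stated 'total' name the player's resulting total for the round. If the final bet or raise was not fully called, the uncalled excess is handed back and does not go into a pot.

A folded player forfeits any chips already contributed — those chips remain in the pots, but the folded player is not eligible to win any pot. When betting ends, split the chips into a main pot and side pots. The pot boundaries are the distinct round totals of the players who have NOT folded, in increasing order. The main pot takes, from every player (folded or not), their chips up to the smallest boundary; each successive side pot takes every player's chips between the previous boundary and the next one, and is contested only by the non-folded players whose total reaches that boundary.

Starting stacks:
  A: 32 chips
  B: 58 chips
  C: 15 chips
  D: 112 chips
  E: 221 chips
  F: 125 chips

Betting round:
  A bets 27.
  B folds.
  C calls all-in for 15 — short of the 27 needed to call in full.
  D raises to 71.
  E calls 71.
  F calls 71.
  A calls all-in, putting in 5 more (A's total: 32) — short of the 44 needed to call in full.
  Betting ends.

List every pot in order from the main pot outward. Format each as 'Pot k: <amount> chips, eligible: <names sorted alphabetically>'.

Pot 1: 75 chips, eligible: A, C, D, E, F
Pot 2: 68 chips, eligible: A, D, E, F
Pot 3: 117 chips, eligible: D, E, F

Derivation:
Contributions: A=32, C=15, D=71, E=71, F=71
Folded: B
Pot levels (distinct totals of non-folded players): 15, 32, 71
Layer 1-15: 15 each from A, C, D, E, F = 15*5 = 75 chips; eligible A, C, D, E, F
Layer 16-32: 17 each from A, D, E, F = 17*4 = 68 chips; eligible A, D, E, F
Layer 33-71: 39 each from D, E, F = 39*3 = 117 chips; eligible D, E, F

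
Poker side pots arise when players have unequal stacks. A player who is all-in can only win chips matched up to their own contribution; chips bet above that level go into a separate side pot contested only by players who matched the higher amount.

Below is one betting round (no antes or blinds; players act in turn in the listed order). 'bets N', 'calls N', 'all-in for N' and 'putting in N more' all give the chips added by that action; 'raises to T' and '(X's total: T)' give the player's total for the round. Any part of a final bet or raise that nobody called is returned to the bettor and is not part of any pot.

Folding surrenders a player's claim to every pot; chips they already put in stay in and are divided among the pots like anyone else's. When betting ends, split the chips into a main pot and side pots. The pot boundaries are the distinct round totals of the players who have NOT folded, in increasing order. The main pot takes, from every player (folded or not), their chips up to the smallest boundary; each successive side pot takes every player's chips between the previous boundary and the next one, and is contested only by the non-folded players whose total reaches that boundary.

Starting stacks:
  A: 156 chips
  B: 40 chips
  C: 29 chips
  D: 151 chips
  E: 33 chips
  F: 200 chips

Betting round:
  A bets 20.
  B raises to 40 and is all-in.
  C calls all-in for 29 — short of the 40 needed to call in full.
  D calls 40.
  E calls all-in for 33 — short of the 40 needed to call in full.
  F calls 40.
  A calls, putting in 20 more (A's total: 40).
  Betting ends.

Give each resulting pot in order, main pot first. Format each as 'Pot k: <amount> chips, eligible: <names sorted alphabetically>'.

Contributions: A=40, B=40, C=29, D=40, E=33, F=40
Pot levels (distinct totals of non-folded players): 29, 33, 40
Layer 1-29: 29 each from A, B, C, D, E, F = 29*6 = 174 chips; eligible A, B, C, D, E, F
Layer 30-33: 4 each from A, B, D, E, F = 4*5 = 20 chips; eligible A, B, D, E, F
Layer 34-40: 7 each from A, B, D, F = 7*4 = 28 chips; eligible A, B, D, F

Pot 1: 174 chips, eligible: A, B, C, D, E, F
Pot 2: 20 chips, eligible: A, B, D, E, F
Pot 3: 28 chips, eligible: A, B, D, F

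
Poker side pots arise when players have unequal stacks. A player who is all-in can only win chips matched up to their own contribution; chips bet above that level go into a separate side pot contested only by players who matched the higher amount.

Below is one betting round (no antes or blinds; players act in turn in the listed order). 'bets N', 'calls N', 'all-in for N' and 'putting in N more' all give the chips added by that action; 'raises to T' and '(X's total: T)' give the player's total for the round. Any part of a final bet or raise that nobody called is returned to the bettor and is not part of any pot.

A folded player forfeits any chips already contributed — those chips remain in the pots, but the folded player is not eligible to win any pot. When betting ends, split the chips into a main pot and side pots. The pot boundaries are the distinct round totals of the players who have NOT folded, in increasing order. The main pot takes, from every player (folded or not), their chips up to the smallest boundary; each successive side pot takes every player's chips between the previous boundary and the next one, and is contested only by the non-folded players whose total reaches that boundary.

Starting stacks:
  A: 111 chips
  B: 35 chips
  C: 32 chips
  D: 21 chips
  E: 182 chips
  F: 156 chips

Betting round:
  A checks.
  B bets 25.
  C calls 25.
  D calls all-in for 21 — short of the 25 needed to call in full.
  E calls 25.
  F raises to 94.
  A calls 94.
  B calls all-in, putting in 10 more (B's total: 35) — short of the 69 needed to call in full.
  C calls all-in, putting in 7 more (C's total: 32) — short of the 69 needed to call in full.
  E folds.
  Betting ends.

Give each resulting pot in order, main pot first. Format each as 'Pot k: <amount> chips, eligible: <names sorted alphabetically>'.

Pot 1: 126 chips, eligible: A, B, C, D, F
Pot 2: 48 chips, eligible: A, B, C, F
Pot 3: 9 chips, eligible: A, B, F
Pot 4: 118 chips, eligible: A, F

Derivation:
Contributions: A=94, B=35, C=32, D=21, E=25, F=94
Folded: E
Pot levels (distinct totals of non-folded players): 21, 32, 35, 94
Layer 1-21: 21 each from A, B, C, D, E, F = 21*6 = 126 chips; eligible A, B, C, D, F
Layer 22-32: A 11 + B 11 + C 11 + E 4 + F 11 = 48 chips; eligible A, B, C, F
Layer 33-35: 3 each from A, B, F = 3*3 = 9 chips; eligible A, B, F
Layer 36-94: 59 each from A, F = 59*2 = 118 chips; eligible A, F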